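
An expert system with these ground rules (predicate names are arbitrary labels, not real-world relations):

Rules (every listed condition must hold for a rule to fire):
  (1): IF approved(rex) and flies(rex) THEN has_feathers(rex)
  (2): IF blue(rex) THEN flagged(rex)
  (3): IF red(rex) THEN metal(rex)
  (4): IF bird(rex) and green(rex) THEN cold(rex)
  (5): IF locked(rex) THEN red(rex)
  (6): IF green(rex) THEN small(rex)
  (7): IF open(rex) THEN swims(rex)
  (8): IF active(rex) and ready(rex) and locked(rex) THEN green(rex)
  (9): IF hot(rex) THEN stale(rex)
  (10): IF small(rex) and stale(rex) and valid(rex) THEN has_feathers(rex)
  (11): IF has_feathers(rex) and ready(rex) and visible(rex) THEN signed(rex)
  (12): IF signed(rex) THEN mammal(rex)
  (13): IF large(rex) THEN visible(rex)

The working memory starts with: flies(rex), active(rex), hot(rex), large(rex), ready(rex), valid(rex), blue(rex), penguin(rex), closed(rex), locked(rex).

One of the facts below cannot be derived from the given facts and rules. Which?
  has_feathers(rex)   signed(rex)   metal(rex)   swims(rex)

swims(rex)

[1] (2) [IF blue(rex) THEN flagged(rex)]; (5) [IF locked(rex) THEN red(rex)]; (8) [IF active(rex) and ready(rex) and locked(rex) THEN green(rex)]; (9) [IF hot(rex) THEN stale(rex)]; (13) [IF large(rex) THEN visible(rex)]. ⇒ new: flagged(rex), red(rex), green(rex), stale(rex), visible(rex).
[2] (3) [IF red(rex) THEN metal(rex)]; (6) [IF green(rex) THEN small(rex)]. ⇒ new: metal(rex), small(rex).
[3] (10) [IF small(rex) and stale(rex) and valid(rex) THEN has_feathers(rex)]. ⇒ new: has_feathers(rex).
[4] (11) [IF has_feathers(rex) and ready(rex) and visible(rex) THEN signed(rex)]. ⇒ new: signed(rex).
[5] (12) [IF signed(rex) THEN mammal(rex)]. ⇒ new: mammal(rex).
Derived: has_feathers(rex) (round 3), metal(rex) (round 2), signed(rex) (round 4). swims(rex) never appears in any round.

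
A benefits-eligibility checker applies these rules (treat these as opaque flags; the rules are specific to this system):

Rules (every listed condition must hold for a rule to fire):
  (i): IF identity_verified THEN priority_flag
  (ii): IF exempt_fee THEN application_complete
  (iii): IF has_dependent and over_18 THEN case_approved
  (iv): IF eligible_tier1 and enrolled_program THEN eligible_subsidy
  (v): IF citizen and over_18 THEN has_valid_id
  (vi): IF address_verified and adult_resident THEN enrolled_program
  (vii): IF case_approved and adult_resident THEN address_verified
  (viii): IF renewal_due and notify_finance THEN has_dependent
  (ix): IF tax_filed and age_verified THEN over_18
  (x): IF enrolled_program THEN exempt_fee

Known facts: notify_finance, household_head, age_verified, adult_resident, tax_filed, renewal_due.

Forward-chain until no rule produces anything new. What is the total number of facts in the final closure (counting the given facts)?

[1] (viii) [IF renewal_due and notify_finance THEN has_dependent]; (ix) [IF tax_filed and age_verified THEN over_18]. ⇒ new: has_dependent, over_18.
[2] (iii) [IF has_dependent and over_18 THEN case_approved]. ⇒ new: case_approved.
[3] (vii) [IF case_approved and adult_resident THEN address_verified]. ⇒ new: address_verified.
[4] (vi) [IF address_verified and adult_resident THEN enrolled_program]. ⇒ new: enrolled_program.
[5] (x) [IF enrolled_program THEN exempt_fee]. ⇒ new: exempt_fee.
[6] (ii) [IF exempt_fee THEN application_complete]. ⇒ new: application_complete.
Closure: {address_verified, adult_resident, age_verified, application_complete, case_approved, enrolled_program, exempt_fee, has_dependent, household_head, notify_finance, over_18, renewal_due, tax_filed} — 13 facts.

13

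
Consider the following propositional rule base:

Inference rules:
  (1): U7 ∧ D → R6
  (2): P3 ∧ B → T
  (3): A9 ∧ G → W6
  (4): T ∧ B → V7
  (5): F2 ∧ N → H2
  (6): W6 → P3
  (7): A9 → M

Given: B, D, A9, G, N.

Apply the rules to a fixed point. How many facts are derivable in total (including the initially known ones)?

Round 1: (3) [A9 ∧ G → W6]; (7) [A9 → M]. Adds W6, M.
Round 2: (6) [W6 → P3]. Adds P3.
Round 3: (2) [P3 ∧ B → T]. Adds T.
Round 4: (4) [T ∧ B → V7]. Adds V7.
Closure: {A9, B, D, G, M, N, P3, T, V7, W6} — 10 facts.

10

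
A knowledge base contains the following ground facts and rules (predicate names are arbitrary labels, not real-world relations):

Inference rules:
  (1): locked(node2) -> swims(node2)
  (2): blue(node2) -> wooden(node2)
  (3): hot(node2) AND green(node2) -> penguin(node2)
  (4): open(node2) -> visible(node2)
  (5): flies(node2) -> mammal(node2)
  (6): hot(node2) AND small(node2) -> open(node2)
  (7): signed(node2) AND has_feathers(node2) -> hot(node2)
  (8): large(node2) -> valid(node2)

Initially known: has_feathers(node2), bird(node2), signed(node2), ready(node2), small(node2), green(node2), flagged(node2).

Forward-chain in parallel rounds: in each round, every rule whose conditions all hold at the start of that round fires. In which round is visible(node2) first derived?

3

Round 1 — (7), derive hot(node2).
Round 2 — (3), (6), derive penguin(node2), open(node2).
Round 3 — (4), derive visible(node2).
visible(node2) first appears in round 3.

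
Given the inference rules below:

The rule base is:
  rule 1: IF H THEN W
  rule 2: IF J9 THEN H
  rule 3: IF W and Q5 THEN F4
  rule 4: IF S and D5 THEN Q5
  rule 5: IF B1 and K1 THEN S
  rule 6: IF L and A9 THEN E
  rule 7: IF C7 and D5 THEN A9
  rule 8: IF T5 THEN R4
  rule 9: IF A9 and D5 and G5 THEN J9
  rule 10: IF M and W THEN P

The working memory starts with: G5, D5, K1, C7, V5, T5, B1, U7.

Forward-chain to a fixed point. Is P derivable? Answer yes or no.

no

Round 1: rule 5 [IF B1 and K1 THEN S]; rule 7 [IF C7 and D5 THEN A9]; rule 8 [IF T5 THEN R4]. Adds S, A9, R4.
Round 2: rule 4 [IF S and D5 THEN Q5]; rule 9 [IF A9 and D5 and G5 THEN J9]. Adds Q5, J9.
Round 3: rule 2 [IF J9 THEN H]. Adds H.
Round 4: rule 1 [IF H THEN W]. Adds W.
Round 5: rule 3 [IF W and Q5 THEN F4]. Adds F4.
Fixed point reached. P is concluded only by rule 10; rule 10 needs M (never derived).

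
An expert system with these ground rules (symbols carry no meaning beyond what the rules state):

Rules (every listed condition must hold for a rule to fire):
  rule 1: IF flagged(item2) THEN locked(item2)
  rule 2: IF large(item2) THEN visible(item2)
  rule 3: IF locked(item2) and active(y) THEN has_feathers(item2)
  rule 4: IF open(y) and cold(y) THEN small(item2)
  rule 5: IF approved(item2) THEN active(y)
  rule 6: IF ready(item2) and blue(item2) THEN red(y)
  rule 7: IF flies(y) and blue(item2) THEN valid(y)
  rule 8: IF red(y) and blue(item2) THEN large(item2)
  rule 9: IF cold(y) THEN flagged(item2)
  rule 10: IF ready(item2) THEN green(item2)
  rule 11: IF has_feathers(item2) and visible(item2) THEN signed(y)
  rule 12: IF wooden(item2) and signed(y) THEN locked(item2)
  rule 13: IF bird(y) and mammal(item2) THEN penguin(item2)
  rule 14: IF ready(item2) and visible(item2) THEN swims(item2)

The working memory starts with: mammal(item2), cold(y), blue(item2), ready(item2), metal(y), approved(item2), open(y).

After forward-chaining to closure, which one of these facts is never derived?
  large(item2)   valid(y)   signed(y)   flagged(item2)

Round 1 fires rule 4, rule 5, rule 6, rule 9, rule 10, giving small(item2), active(y), red(y), flagged(item2), green(item2).
Round 2 fires rule 1, rule 8, giving locked(item2), large(item2).
Round 3 fires rule 2, rule 3, giving visible(item2), has_feathers(item2).
Round 4 fires rule 11, rule 14, giving signed(y), swims(item2).
Derived: flagged(item2) (round 1), signed(y) (round 4), large(item2) (round 2). valid(y) never appears in any round.

valid(y)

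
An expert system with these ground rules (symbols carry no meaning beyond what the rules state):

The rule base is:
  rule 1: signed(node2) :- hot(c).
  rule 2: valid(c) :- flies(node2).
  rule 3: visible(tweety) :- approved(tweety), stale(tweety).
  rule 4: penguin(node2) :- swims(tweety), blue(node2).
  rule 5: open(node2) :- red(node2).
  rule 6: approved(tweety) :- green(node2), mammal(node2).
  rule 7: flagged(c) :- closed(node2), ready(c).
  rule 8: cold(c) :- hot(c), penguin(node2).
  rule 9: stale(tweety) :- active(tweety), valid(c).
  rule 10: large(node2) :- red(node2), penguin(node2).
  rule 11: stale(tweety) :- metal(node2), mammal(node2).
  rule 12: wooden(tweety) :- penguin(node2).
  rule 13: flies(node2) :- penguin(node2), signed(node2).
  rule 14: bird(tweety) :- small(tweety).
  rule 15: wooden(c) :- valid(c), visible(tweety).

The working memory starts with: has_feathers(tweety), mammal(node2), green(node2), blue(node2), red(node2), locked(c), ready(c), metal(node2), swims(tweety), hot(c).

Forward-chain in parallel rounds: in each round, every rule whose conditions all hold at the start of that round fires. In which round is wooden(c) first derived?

Round 1: rule 1 [signed(node2) :- hot(c).]; rule 4 [penguin(node2) :- swims(tweety), blue(node2).]; rule 5 [open(node2) :- red(node2).]; rule 6 [approved(tweety) :- green(node2), mammal(node2).]; rule 11 [stale(tweety) :- metal(node2), mammal(node2).]. Adds signed(node2), penguin(node2), open(node2), approved(tweety), stale(tweety).
Round 2: rule 3 [visible(tweety) :- approved(tweety), stale(tweety).]; rule 8 [cold(c) :- hot(c), penguin(node2).]; rule 10 [large(node2) :- red(node2), penguin(node2).]; rule 12 [wooden(tweety) :- penguin(node2).]; rule 13 [flies(node2) :- penguin(node2), signed(node2).]. Adds visible(tweety), cold(c), large(node2), wooden(tweety), flies(node2).
Round 3: rule 2 [valid(c) :- flies(node2).]. Adds valid(c).
Round 4: rule 15 [wooden(c) :- valid(c), visible(tweety).]. Adds wooden(c).
wooden(c) first appears in round 4.

4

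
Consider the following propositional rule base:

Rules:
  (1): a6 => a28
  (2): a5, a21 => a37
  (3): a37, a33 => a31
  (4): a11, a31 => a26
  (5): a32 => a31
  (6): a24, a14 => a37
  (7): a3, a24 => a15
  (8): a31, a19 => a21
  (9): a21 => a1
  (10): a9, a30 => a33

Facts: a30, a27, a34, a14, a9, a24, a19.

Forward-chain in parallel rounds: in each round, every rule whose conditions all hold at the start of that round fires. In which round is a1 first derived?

Round 1 — (6), (10), derive a37, a33.
Round 2 — (3), derive a31.
Round 3 — (8), derive a21.
Round 4 — (9), derive a1.
a1 first appears in round 4.

4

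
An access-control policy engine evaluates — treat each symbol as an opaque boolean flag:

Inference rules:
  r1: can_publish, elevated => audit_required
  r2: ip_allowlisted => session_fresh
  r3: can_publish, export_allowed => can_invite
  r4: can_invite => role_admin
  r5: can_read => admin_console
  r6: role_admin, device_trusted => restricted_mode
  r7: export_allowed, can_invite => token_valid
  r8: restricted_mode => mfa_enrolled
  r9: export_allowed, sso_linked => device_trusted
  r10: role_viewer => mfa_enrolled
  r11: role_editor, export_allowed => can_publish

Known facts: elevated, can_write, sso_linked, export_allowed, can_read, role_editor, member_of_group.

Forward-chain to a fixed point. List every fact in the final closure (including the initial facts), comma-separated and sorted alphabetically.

Round 1: r5 [can_read => admin_console]; r9 [export_allowed, sso_linked => device_trusted]; r11 [role_editor, export_allowed => can_publish]. New: admin_console, device_trusted, can_publish.
Round 2: r1 [can_publish, elevated => audit_required]; r3 [can_publish, export_allowed => can_invite]. New: audit_required, can_invite.
Round 3: r4 [can_invite => role_admin]; r7 [export_allowed, can_invite => token_valid]. New: role_admin, token_valid.
Round 4: r6 [role_admin, device_trusted => restricted_mode]. New: restricted_mode.
Round 5: r8 [restricted_mode => mfa_enrolled]. New: mfa_enrolled.

admin_console, audit_required, can_invite, can_publish, can_read, can_write, device_trusted, elevated, export_allowed, member_of_group, mfa_enrolled, restricted_mode, role_admin, role_editor, sso_linked, token_valid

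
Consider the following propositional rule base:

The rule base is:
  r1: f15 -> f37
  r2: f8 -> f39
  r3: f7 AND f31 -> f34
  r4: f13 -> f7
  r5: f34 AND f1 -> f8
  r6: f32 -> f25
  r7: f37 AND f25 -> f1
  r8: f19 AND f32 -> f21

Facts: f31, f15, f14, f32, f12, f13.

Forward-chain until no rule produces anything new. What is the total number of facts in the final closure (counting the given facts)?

[1] r1 [f15 -> f37]; r4 [f13 -> f7]; r6 [f32 -> f25]. ⇒ new: f37, f7, f25.
[2] r3 [f7 AND f31 -> f34]; r7 [f37 AND f25 -> f1]. ⇒ new: f34, f1.
[3] r5 [f34 AND f1 -> f8]. ⇒ new: f8.
[4] r2 [f8 -> f39]. ⇒ new: f39.
Closure: {f1, f12, f13, f14, f15, f25, f31, f32, f34, f37, f39, f7, f8} — 13 facts.

13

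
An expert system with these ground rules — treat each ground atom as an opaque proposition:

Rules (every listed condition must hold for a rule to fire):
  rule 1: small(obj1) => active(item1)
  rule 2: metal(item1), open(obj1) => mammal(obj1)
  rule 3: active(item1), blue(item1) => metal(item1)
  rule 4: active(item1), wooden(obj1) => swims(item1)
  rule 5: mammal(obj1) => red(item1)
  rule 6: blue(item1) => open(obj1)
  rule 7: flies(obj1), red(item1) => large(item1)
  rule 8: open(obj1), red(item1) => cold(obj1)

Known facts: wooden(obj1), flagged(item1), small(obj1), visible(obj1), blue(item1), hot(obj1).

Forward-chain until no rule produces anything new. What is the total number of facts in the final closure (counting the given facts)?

13

Round 1: rule 1 [small(obj1) => active(item1)]; rule 6 [blue(item1) => open(obj1)]. Adds active(item1), open(obj1).
Round 2: rule 3 [active(item1), blue(item1) => metal(item1)]; rule 4 [active(item1), wooden(obj1) => swims(item1)]. Adds metal(item1), swims(item1).
Round 3: rule 2 [metal(item1), open(obj1) => mammal(obj1)]. Adds mammal(obj1).
Round 4: rule 5 [mammal(obj1) => red(item1)]. Adds red(item1).
Round 5: rule 8 [open(obj1), red(item1) => cold(obj1)]. Adds cold(obj1).
Closure: {active(item1), blue(item1), cold(obj1), flagged(item1), hot(obj1), mammal(obj1), metal(item1), open(obj1), red(item1), small(obj1), swims(item1), visible(obj1), wooden(obj1)} — 13 facts.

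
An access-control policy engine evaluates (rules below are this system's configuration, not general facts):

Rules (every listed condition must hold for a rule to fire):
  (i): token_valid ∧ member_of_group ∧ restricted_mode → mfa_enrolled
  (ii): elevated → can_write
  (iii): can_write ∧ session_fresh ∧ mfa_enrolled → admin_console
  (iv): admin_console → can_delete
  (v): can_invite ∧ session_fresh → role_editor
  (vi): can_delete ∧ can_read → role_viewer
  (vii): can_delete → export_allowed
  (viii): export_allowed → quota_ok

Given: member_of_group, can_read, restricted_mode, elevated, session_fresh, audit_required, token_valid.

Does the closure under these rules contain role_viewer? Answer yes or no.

Round 1 — (i), (ii), derive mfa_enrolled, can_write.
Round 2 — (iii), derive admin_console.
Round 3 — (iv), derive can_delete.
Round 4 — (vi), (vii), derive role_viewer, export_allowed.
Round 5 — (viii), derive quota_ok.
role_viewer appears in round 4, so it is derivable.

yes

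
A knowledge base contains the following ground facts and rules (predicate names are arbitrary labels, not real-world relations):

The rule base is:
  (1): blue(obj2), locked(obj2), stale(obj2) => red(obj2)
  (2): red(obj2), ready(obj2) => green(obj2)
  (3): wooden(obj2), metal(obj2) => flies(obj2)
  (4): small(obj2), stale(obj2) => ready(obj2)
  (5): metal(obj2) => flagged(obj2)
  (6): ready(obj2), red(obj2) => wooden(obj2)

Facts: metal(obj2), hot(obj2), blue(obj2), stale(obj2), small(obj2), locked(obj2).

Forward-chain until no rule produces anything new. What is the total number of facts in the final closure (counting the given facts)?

12

Round 1: (1) [blue(obj2), locked(obj2), stale(obj2) => red(obj2)]; (4) [small(obj2), stale(obj2) => ready(obj2)]; (5) [metal(obj2) => flagged(obj2)]. New: red(obj2), ready(obj2), flagged(obj2).
Round 2: (2) [red(obj2), ready(obj2) => green(obj2)]; (6) [ready(obj2), red(obj2) => wooden(obj2)]. New: green(obj2), wooden(obj2).
Round 3: (3) [wooden(obj2), metal(obj2) => flies(obj2)]. New: flies(obj2).
Closure: {blue(obj2), flagged(obj2), flies(obj2), green(obj2), hot(obj2), locked(obj2), metal(obj2), ready(obj2), red(obj2), small(obj2), stale(obj2), wooden(obj2)} — 12 facts.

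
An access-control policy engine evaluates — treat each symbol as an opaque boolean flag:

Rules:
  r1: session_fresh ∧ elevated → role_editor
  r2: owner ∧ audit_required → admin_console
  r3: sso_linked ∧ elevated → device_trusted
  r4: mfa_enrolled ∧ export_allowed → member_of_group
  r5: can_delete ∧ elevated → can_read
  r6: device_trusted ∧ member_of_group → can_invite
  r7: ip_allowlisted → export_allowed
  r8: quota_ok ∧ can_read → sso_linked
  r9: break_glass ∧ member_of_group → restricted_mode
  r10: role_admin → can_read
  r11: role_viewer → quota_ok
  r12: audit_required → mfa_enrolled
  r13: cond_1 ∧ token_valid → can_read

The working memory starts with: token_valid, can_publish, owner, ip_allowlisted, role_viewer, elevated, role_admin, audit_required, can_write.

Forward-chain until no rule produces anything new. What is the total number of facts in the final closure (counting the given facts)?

Round 1: r2 [owner ∧ audit_required → admin_console]; r7 [ip_allowlisted → export_allowed]; r10 [role_admin → can_read]; r11 [role_viewer → quota_ok]; r12 [audit_required → mfa_enrolled]. Adds admin_console, export_allowed, can_read, quota_ok, mfa_enrolled.
Round 2: r4 [mfa_enrolled ∧ export_allowed → member_of_group]; r8 [quota_ok ∧ can_read → sso_linked]. Adds member_of_group, sso_linked.
Round 3: r3 [sso_linked ∧ elevated → device_trusted]. Adds device_trusted.
Round 4: r6 [device_trusted ∧ member_of_group → can_invite]. Adds can_invite.
Closure: {admin_console, audit_required, can_invite, can_publish, can_read, can_write, device_trusted, elevated, export_allowed, ip_allowlisted, member_of_group, mfa_enrolled, owner, quota_ok, role_admin, role_viewer, sso_linked, token_valid} — 18 facts.

18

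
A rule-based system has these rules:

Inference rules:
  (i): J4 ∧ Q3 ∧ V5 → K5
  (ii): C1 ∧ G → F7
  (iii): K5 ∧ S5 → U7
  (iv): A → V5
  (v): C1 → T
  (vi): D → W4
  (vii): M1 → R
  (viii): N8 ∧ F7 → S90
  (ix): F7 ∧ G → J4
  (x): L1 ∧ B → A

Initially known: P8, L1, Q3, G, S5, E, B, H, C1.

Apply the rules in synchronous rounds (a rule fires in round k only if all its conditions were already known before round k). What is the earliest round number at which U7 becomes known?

Round 1 — (ii), (v), (x), derive F7, T, A.
Round 2 — (iv), (ix), derive V5, J4.
Round 3 — (i), derive K5.
Round 4 — (iii), derive U7.
U7 first appears in round 4.

4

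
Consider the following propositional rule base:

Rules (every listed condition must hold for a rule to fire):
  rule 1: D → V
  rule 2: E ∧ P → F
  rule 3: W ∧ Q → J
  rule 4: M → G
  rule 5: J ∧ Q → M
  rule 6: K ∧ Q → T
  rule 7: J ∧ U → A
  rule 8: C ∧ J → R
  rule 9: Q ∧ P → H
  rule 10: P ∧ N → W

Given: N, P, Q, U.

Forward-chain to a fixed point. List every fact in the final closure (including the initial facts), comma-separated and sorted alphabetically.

A, G, H, J, M, N, P, Q, U, W

Round 1: rule 9 [Q ∧ P → H]; rule 10 [P ∧ N → W]. Adds H, W.
Round 2: rule 3 [W ∧ Q → J]. Adds J.
Round 3: rule 5 [J ∧ Q → M]; rule 7 [J ∧ U → A]. Adds M, A.
Round 4: rule 4 [M → G]. Adds G.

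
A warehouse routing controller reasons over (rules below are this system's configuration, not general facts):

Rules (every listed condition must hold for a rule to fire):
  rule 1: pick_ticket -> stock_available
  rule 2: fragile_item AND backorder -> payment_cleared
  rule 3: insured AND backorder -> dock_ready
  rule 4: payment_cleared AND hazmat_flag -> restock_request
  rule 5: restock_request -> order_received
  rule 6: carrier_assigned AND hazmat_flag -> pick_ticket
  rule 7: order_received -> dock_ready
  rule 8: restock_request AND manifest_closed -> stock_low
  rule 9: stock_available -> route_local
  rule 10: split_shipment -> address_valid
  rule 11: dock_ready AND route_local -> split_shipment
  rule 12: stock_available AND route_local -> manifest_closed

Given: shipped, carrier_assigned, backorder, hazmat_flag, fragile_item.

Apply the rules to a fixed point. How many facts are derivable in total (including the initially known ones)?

Round 1: rule 2 [fragile_item AND backorder -> payment_cleared]; rule 6 [carrier_assigned AND hazmat_flag -> pick_ticket]. Adds payment_cleared, pick_ticket.
Round 2: rule 1 [pick_ticket -> stock_available]; rule 4 [payment_cleared AND hazmat_flag -> restock_request]. Adds stock_available, restock_request.
Round 3: rule 5 [restock_request -> order_received]; rule 9 [stock_available -> route_local]. Adds order_received, route_local.
Round 4: rule 7 [order_received -> dock_ready]; rule 12 [stock_available AND route_local -> manifest_closed]. Adds dock_ready, manifest_closed.
Round 5: rule 8 [restock_request AND manifest_closed -> stock_low]; rule 11 [dock_ready AND route_local -> split_shipment]. Adds stock_low, split_shipment.
Round 6: rule 10 [split_shipment -> address_valid]. Adds address_valid.
Closure: {address_valid, backorder, carrier_assigned, dock_ready, fragile_item, hazmat_flag, manifest_closed, order_received, payment_cleared, pick_ticket, restock_request, route_local, shipped, split_shipment, stock_available, stock_low} — 16 facts.

16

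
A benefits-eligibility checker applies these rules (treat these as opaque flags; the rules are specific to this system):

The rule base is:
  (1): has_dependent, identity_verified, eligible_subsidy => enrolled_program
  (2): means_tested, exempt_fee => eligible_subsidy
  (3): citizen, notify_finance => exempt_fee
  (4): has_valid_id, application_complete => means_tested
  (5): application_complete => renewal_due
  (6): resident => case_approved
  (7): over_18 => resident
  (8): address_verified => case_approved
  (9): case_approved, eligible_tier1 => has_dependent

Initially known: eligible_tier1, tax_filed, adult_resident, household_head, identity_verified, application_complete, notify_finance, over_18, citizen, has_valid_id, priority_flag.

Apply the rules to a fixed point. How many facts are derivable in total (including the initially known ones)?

19

Round 1 fires (3), (4), (5), (7), giving exempt_fee, means_tested, renewal_due, resident.
Round 2 fires (2), (6), giving eligible_subsidy, case_approved.
Round 3 fires (9), giving has_dependent.
Round 4 fires (1), giving enrolled_program.
Closure: {adult_resident, application_complete, case_approved, citizen, eligible_subsidy, eligible_tier1, enrolled_program, exempt_fee, has_dependent, has_valid_id, household_head, identity_verified, means_tested, notify_finance, over_18, priority_flag, renewal_due, resident, tax_filed} — 19 facts.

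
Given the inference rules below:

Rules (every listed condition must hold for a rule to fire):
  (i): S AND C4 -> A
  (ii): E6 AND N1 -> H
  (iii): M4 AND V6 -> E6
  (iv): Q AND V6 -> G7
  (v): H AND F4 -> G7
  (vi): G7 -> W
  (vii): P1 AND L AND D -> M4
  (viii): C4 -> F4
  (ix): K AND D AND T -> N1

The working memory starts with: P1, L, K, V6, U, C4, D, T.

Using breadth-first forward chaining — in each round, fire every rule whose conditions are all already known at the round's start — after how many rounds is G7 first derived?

Round 1 — (vii), (viii), (ix), derive M4, F4, N1.
Round 2 — (iii), derive E6.
Round 3 — (ii), derive H.
Round 4 — (v), derive G7.
G7 first appears in round 4.

4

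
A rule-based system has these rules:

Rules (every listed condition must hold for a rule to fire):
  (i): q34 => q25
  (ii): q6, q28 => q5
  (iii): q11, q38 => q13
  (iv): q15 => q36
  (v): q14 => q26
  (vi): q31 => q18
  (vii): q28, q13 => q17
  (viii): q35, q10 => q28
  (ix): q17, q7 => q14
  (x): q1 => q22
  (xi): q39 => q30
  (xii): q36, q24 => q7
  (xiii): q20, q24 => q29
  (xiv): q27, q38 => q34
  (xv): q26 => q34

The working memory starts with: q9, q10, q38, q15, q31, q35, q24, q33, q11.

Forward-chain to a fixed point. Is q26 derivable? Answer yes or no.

Round 1: (iii) [q11, q38 => q13]; (iv) [q15 => q36]; (vi) [q31 => q18]; (viii) [q35, q10 => q28]. New: q13, q36, q18, q28.
Round 2: (vii) [q28, q13 => q17]; (xii) [q36, q24 => q7]. New: q17, q7.
Round 3: (ix) [q17, q7 => q14]. New: q14.
Round 4: (v) [q14 => q26]. New: q26.
Round 5: (xv) [q26 => q34]. New: q34.
Round 6: (i) [q34 => q25]. New: q25.
q26 appears in round 4, so it is derivable.

yes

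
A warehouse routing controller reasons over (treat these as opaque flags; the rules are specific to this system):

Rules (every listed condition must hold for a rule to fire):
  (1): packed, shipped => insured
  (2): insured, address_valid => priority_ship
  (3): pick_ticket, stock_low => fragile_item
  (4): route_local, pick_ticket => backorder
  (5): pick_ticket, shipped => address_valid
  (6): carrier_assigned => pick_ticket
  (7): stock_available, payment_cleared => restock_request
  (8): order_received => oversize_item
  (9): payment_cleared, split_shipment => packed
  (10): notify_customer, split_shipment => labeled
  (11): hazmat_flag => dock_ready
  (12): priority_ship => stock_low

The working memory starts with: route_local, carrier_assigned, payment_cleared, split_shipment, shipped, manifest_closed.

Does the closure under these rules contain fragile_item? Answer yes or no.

yes

[1] (6) [carrier_assigned => pick_ticket]; (9) [payment_cleared, split_shipment => packed]. ⇒ new: pick_ticket, packed.
[2] (1) [packed, shipped => insured]; (4) [route_local, pick_ticket => backorder]; (5) [pick_ticket, shipped => address_valid]. ⇒ new: insured, backorder, address_valid.
[3] (2) [insured, address_valid => priority_ship]. ⇒ new: priority_ship.
[4] (12) [priority_ship => stock_low]. ⇒ new: stock_low.
[5] (3) [pick_ticket, stock_low => fragile_item]. ⇒ new: fragile_item.
fragile_item appears in round 5, so it is derivable.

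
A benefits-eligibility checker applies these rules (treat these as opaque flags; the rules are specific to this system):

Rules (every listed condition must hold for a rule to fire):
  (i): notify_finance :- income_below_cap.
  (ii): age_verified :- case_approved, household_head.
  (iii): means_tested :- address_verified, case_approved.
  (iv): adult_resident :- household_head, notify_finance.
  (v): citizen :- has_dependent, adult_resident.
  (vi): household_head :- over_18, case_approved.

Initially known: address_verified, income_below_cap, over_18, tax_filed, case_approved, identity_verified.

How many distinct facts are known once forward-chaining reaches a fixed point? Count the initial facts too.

Round 1 fires (i), (iii), (vi), giving notify_finance, means_tested, household_head.
Round 2 fires (ii), (iv), giving age_verified, adult_resident.
Closure: {address_verified, adult_resident, age_verified, case_approved, household_head, identity_verified, income_below_cap, means_tested, notify_finance, over_18, tax_filed} — 11 facts.

11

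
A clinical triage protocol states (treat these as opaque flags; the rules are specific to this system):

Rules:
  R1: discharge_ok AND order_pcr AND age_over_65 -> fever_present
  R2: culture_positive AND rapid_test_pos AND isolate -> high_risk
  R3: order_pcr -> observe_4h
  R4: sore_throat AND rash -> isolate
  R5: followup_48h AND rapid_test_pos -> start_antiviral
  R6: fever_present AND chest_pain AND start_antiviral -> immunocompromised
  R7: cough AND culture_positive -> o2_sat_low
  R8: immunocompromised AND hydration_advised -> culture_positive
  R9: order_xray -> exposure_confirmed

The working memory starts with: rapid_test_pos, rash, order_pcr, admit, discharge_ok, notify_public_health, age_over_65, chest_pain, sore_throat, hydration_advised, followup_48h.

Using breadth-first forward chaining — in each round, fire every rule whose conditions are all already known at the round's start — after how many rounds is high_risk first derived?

4

Round 1 — R1, R3, R4, R5, derive fever_present, observe_4h, isolate, start_antiviral.
Round 2 — R6, derive immunocompromised.
Round 3 — R8, derive culture_positive.
Round 4 — R2, derive high_risk.
high_risk first appears in round 4.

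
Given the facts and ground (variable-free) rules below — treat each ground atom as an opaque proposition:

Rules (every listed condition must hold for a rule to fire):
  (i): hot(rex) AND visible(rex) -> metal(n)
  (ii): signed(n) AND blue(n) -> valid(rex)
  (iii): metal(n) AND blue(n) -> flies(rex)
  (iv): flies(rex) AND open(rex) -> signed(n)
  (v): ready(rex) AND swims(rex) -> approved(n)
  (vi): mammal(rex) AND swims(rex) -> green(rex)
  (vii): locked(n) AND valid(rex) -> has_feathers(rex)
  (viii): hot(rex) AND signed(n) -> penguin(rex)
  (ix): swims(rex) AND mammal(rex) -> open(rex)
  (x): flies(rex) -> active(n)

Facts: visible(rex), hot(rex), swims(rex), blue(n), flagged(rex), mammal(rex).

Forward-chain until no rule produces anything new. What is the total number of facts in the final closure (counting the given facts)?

14

[1] (i) [hot(rex) AND visible(rex) -> metal(n)]; (vi) [mammal(rex) AND swims(rex) -> green(rex)]; (ix) [swims(rex) AND mammal(rex) -> open(rex)]. ⇒ new: metal(n), green(rex), open(rex).
[2] (iii) [metal(n) AND blue(n) -> flies(rex)]. ⇒ new: flies(rex).
[3] (iv) [flies(rex) AND open(rex) -> signed(n)]; (x) [flies(rex) -> active(n)]. ⇒ new: signed(n), active(n).
[4] (ii) [signed(n) AND blue(n) -> valid(rex)]; (viii) [hot(rex) AND signed(n) -> penguin(rex)]. ⇒ new: valid(rex), penguin(rex).
Closure: {active(n), blue(n), flagged(rex), flies(rex), green(rex), hot(rex), mammal(rex), metal(n), open(rex), penguin(rex), signed(n), swims(rex), valid(rex), visible(rex)} — 14 facts.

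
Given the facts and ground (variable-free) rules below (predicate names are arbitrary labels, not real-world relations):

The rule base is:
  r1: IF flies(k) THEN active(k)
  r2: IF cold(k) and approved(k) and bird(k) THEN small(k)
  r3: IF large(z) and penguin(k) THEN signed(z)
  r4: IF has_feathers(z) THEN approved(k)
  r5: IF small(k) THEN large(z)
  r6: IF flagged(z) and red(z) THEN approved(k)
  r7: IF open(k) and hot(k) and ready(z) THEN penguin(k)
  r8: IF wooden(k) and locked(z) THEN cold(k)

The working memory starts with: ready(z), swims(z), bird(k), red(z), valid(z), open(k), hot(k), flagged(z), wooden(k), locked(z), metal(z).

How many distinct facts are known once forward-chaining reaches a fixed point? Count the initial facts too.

Round 1: r6 [IF flagged(z) and red(z) THEN approved(k)]; r7 [IF open(k) and hot(k) and ready(z) THEN penguin(k)]; r8 [IF wooden(k) and locked(z) THEN cold(k)]. New: approved(k), penguin(k), cold(k).
Round 2: r2 [IF cold(k) and approved(k) and bird(k) THEN small(k)]. New: small(k).
Round 3: r5 [IF small(k) THEN large(z)]. New: large(z).
Round 4: r3 [IF large(z) and penguin(k) THEN signed(z)]. New: signed(z).
Closure: {approved(k), bird(k), cold(k), flagged(z), hot(k), large(z), locked(z), metal(z), open(k), penguin(k), ready(z), red(z), signed(z), small(k), swims(z), valid(z), wooden(k)} — 17 facts.

17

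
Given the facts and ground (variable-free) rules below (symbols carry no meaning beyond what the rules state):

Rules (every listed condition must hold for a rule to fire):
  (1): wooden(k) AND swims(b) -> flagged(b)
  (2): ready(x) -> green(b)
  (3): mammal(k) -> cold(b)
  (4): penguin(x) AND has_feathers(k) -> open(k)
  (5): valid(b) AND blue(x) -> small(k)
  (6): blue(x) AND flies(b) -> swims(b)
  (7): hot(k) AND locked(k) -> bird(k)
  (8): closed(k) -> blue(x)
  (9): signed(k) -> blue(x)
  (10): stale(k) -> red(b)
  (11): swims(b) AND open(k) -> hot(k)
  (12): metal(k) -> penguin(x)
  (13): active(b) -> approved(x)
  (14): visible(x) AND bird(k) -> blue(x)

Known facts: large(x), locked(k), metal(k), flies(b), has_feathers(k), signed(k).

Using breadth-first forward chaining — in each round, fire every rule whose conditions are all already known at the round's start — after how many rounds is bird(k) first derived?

Round 1 — (9), (12), derive blue(x), penguin(x).
Round 2 — (4), (6), derive open(k), swims(b).
Round 3 — (11), derive hot(k).
Round 4 — (7), derive bird(k).
bird(k) first appears in round 4.

4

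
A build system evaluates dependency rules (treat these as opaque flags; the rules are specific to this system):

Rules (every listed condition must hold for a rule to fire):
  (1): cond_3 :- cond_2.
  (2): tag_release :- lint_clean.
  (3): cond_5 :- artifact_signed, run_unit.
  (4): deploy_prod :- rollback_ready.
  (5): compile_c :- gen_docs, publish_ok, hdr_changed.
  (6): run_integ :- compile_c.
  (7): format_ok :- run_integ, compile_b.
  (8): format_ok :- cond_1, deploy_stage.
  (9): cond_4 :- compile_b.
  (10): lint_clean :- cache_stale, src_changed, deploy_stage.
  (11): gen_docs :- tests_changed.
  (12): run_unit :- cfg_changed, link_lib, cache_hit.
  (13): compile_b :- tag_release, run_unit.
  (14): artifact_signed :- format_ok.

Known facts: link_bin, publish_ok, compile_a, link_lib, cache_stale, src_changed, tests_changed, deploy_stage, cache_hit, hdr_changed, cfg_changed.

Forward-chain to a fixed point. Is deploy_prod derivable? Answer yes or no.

no

Round 1 fires (10), (11), (12), giving lint_clean, gen_docs, run_unit.
Round 2 fires (2), (5), giving tag_release, compile_c.
Round 3 fires (6), (13), giving run_integ, compile_b.
Round 4 fires (7), (9), giving format_ok, cond_4.
Round 5 fires (14), giving artifact_signed.
Round 6 fires (3), giving cond_5.
Fixed point reached. deploy_prod is concluded only by (4); (4) needs rollback_ready (never derived).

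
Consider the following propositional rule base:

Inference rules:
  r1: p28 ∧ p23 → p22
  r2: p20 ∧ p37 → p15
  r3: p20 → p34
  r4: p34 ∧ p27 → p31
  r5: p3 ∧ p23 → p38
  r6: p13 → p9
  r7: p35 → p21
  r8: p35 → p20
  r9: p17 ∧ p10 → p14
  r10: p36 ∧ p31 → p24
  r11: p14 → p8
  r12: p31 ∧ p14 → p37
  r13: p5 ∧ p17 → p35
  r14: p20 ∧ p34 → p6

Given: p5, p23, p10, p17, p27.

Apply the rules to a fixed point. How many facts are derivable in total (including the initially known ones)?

Round 1 — r9, r13, derive p14, p35.
Round 2 — r7, r8, r11, derive p21, p20, p8.
Round 3 — r3, derive p34.
Round 4 — r4, r14, derive p31, p6.
Round 5 — r12, derive p37.
Round 6 — r2, derive p15.
Closure: {p10, p14, p15, p17, p20, p21, p23, p27, p31, p34, p35, p37, p5, p6, p8} — 15 facts.

15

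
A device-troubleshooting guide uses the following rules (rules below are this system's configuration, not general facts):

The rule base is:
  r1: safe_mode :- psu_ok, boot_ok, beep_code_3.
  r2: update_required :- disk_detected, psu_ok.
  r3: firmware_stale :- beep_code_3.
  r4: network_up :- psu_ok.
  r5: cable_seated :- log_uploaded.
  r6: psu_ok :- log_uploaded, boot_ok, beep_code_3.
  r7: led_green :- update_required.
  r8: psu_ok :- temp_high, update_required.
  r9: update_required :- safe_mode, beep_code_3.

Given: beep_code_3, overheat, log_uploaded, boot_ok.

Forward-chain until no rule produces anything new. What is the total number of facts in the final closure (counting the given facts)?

11

[1] r3 [firmware_stale :- beep_code_3.]; r5 [cable_seated :- log_uploaded.]; r6 [psu_ok :- log_uploaded, boot_ok, beep_code_3.]. ⇒ new: firmware_stale, cable_seated, psu_ok.
[2] r1 [safe_mode :- psu_ok, boot_ok, beep_code_3.]; r4 [network_up :- psu_ok.]. ⇒ new: safe_mode, network_up.
[3] r9 [update_required :- safe_mode, beep_code_3.]. ⇒ new: update_required.
[4] r7 [led_green :- update_required.]. ⇒ new: led_green.
Closure: {beep_code_3, boot_ok, cable_seated, firmware_stale, led_green, log_uploaded, network_up, overheat, psu_ok, safe_mode, update_required} — 11 facts.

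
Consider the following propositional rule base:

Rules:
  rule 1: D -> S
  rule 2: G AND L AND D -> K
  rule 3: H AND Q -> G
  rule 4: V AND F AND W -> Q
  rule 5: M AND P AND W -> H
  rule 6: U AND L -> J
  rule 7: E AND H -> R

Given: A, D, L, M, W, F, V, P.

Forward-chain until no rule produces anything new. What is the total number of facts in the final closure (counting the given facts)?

13

[1] rule 1 [D -> S]; rule 4 [V AND F AND W -> Q]; rule 5 [M AND P AND W -> H]. ⇒ new: S, Q, H.
[2] rule 3 [H AND Q -> G]. ⇒ new: G.
[3] rule 2 [G AND L AND D -> K]. ⇒ new: K.
Closure: {A, D, F, G, H, K, L, M, P, Q, S, V, W} — 13 facts.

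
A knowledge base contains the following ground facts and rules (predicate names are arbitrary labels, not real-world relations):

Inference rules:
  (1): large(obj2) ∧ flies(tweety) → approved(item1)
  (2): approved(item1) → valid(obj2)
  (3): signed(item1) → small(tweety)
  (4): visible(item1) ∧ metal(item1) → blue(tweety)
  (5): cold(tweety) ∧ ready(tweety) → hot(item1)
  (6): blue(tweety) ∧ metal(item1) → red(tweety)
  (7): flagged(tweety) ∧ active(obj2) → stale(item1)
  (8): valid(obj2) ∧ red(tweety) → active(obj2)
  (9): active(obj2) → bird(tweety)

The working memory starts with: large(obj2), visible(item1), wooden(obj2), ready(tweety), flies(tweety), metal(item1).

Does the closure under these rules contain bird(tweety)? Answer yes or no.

yes

Round 1 — (1), (4), derive approved(item1), blue(tweety).
Round 2 — (2), (6), derive valid(obj2), red(tweety).
Round 3 — (8), derive active(obj2).
Round 4 — (9), derive bird(tweety).
bird(tweety) appears in round 4, so it is derivable.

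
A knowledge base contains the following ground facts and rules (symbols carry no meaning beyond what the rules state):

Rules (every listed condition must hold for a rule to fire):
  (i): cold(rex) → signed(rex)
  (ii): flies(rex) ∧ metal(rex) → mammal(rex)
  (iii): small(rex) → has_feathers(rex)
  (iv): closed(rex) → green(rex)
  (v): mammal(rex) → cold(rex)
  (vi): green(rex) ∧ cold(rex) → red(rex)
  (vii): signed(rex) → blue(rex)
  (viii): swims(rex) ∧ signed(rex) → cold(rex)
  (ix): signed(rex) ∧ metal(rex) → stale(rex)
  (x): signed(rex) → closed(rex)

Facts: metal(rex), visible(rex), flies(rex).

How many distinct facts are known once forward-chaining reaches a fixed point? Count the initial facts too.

Round 1 — (ii), derive mammal(rex).
Round 2 — (v), derive cold(rex).
Round 3 — (i), derive signed(rex).
Round 4 — (vii), (ix), (x), derive blue(rex), stale(rex), closed(rex).
Round 5 — (iv), derive green(rex).
Round 6 — (vi), derive red(rex).
Closure: {blue(rex), closed(rex), cold(rex), flies(rex), green(rex), mammal(rex), metal(rex), red(rex), signed(rex), stale(rex), visible(rex)} — 11 facts.

11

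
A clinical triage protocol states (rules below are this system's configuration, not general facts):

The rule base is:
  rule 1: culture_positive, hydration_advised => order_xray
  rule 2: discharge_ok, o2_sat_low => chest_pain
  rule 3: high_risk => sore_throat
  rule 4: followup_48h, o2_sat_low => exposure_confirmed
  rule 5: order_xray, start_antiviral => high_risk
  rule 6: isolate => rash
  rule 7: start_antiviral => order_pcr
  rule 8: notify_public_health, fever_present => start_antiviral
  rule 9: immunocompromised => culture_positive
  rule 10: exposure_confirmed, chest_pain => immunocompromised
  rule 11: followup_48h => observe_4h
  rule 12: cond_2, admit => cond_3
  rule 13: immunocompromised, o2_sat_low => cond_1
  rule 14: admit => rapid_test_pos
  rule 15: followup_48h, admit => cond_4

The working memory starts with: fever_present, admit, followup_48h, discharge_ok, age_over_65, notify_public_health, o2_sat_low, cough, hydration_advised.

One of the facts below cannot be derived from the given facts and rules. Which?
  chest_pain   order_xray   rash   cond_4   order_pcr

rash

[1] rule 2 [discharge_ok, o2_sat_low => chest_pain]; rule 4 [followup_48h, o2_sat_low => exposure_confirmed]; rule 8 [notify_public_health, fever_present => start_antiviral]; rule 11 [followup_48h => observe_4h]; rule 14 [admit => rapid_test_pos]; rule 15 [followup_48h, admit => cond_4]. ⇒ new: chest_pain, exposure_confirmed, start_antiviral, observe_4h, rapid_test_pos, cond_4.
[2] rule 7 [start_antiviral => order_pcr]; rule 10 [exposure_confirmed, chest_pain => immunocompromised]. ⇒ new: order_pcr, immunocompromised.
[3] rule 9 [immunocompromised => culture_positive]; rule 13 [immunocompromised, o2_sat_low => cond_1]. ⇒ new: culture_positive, cond_1.
[4] rule 1 [culture_positive, hydration_advised => order_xray]. ⇒ new: order_xray.
[5] rule 5 [order_xray, start_antiviral => high_risk]. ⇒ new: high_risk.
[6] rule 3 [high_risk => sore_throat]. ⇒ new: sore_throat.
Derived: cond_4 (round 1), chest_pain (round 1), order_xray (round 4), order_pcr (round 2). rash never appears in any round.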